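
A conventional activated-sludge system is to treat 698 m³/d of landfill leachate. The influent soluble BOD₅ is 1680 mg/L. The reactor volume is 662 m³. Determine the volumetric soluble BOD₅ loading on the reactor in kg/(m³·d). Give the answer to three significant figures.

L_v ≈ 1.77 kg soluble BOD₅/(m³·d)

L_v = Q S₀ / V = 698 × 1680 × 10⁻³ / 662.0 = 1.771 kg/(m³·d).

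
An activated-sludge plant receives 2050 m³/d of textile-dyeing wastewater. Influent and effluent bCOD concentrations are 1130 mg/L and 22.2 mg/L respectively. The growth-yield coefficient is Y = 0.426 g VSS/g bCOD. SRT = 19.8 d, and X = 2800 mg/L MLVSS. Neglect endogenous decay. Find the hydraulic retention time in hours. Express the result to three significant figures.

V·X = Y·Q·ΔS·θ_c gives V = 0.426 × 2050 × (1130 − 22.2) × 19.8 / 2800 = 6841 m³.
τ = V/Q = 6841/2050 = 3.337 d, or 80.09 h.

τ ≈ 80.1 h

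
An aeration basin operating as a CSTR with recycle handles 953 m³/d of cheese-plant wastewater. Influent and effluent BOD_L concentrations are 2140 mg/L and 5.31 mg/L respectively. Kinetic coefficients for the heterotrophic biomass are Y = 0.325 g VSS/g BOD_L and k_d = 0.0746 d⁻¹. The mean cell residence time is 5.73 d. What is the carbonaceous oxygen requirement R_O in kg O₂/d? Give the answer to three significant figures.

R_O ≈ 1380 kg O₂/d

Y_obs = Y / (1 + k_d θ_c) = 0.325 / (1 + 0.0746 × 5.73) = 0.325 / 1.427 = 0.2277.
Q·(S₀ − S) = 953 × (2140 − 5.31) × 10⁻³ = 2034 kg/d removed.
P_X = Y_obs·Q·(S₀ − S) = 0.2277 × 2034 = 463.2 kg VSS/d.
R_O = Q·ΔS − 1.42 P_X = 2034 − 657.7 = 1377 kg O₂/d.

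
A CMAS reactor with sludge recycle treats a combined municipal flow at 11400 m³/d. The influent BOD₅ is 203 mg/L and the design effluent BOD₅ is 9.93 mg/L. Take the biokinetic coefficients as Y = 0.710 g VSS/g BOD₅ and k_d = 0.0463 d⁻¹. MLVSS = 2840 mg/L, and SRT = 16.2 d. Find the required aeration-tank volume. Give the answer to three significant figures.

Rearranging the biomass balance for a CMAS with decay, V = Y·Q·ΔS·θ_c / [X·(1+k_d θ_c)] = 0.710 × 11400 × (203 − 9.93) × 16.2 / [2840 × (1 + 0.0463 × 16.2)] = 2.53×10^7 / 4970 = 5094 m³.

V ≈ 5090 m³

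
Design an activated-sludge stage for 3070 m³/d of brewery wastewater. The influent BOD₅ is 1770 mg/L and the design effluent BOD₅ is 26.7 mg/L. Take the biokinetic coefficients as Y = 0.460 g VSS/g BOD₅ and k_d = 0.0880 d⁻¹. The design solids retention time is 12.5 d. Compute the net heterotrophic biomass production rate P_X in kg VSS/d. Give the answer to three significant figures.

Y_obs = Y / (1 + k_d θ_c) = 0.460 / (1 + 0.0880 × 12.5) = 0.460 / 2.100 = 0.2190.
Q·(S₀ − S) = 3070 × (1770 − 26.7) × 10⁻³ = 5352 kg/d removed.
Biomass produced: P_X = Y_obs·Q·ΔS = 0.2190 × 5352 ≈ 1172 kg VSS/d.

P_X ≈ 1170 kg VSS/d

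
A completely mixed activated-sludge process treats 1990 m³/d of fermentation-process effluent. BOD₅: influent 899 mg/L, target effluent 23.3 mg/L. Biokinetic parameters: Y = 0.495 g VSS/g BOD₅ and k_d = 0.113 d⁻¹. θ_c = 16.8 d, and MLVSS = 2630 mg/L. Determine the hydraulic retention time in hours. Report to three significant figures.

From the SRT design equation V = Y Q (S₀−S) θ_c / [X (1 + k_d θ_c)] = 0.495 × 1990 × (899 − 23.3) × 16.8 / [2630 × (1 + 0.113 × 16.8)] = 1.45×10^7 / 7623 = 1901 m³.
HRT = V/Q = 1901 m³ / 1990 m³·d⁻¹ = 0.9553 d × 24 = 22.93 h.

τ ≈ 22.9 h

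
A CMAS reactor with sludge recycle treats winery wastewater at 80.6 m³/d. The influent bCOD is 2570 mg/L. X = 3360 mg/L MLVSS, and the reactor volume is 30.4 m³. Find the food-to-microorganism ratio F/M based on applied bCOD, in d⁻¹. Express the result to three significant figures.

F/M = applied load / biomass = Q·S₀/(V·X) = 80.6 × 2570 / (30.40 × 3360) = 2.028 d⁻¹.

F/M ≈ 2.03 d⁻¹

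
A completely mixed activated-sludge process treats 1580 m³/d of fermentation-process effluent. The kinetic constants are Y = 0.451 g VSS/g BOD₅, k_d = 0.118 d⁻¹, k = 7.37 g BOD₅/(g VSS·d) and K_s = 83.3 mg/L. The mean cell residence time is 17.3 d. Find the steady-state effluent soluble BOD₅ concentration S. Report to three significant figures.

S ≈ 4.65 mg/L

For a completely mixed reactor with recycle the Lawrence–McCarty relation gives S = K_s·(1 + k_d·θ_c) / [θ_c·(Y·k − k_d) − 1] = 83.3 × (1 + 0.118 × 17.3) / [17.3 × (0.451 × 7.37 − 0.118) − 1] = 253.3 / 54.46 = 4.652 mg/L.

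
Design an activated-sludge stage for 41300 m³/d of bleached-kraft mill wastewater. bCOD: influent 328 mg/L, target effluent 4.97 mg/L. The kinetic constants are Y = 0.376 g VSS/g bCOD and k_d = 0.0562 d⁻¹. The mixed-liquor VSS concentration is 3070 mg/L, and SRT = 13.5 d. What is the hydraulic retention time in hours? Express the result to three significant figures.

τ ≈ 7.29 h

Rearranging the biomass balance for a CMAS with decay, V = Y·Q·ΔS·θ_c / [X·(1+k_d θ_c)] = 0.376 × 41300 × (328 − 4.97) × 13.5 / [3070 × (1 + 0.0562 × 13.5)] = 6.77×10^7 / 5399 = 12543 m³.
HRT = V/Q = 12543 m³ / 41300 m³·d⁻¹ = 0.3037 d × 24 = 7.289 h.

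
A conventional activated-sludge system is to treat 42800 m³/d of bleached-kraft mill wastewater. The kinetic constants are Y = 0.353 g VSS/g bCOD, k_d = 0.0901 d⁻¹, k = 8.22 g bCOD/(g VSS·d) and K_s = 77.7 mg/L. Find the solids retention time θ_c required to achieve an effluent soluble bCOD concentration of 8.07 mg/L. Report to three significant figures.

θ_c ≈ 5.47 d

At the target effluent, Y k S/(K_s+S) = 0.353×8.22×8.07/85.77 = 0.2730 d⁻¹.
Then 1/θ_c = μ − k_d = 0.2730 − 0.0901 = 0.1829 d⁻¹, giving θ_c = 5.467 d.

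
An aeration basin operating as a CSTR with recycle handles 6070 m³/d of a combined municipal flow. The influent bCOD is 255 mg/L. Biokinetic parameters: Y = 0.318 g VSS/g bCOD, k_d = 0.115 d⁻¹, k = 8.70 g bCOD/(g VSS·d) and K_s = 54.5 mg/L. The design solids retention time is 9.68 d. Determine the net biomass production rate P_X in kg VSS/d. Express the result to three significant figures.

P_X ≈ 229 kg VSS/d

From the Monod/SRT balance for a CMAS, S = K_s·(1+k_d θ_c)/[θ_c·(Y k − k_d) − 1] = 54.5 × (1 + 0.115 × 9.68) / [9.68 × (0.318 × 8.70 − 0.115) − 1] = 115.2 / 24.67 = 4.669 mg/L.
The observed yield is Y_obs = Y/(1 + k_d·θ_c) = 0.318 / (1 + 0.115 × 9.68) = 0.318 / 2.113 = 0.1505 g VSS per g bCOD removed.
Mass of bCOD removed per day: Q(S₀ − S) = 6070 × 250.3 g/m³ = 1520 kg/d.
Net biomass production P_X = Y_obs × Q·(S₀ − S) = 0.1505 × 1520 = 228.7 kg VSS/d.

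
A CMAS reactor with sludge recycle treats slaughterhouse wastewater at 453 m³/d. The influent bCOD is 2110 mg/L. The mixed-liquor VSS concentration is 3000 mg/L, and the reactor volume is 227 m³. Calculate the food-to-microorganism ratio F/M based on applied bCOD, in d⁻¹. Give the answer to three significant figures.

F/M = Q·S₀ / (V·X) = 453 × 2110 / (227.0 × 3000) = 1.404 g bCOD·(g VSS·d)⁻¹.

F/M ≈ 1.40 d⁻¹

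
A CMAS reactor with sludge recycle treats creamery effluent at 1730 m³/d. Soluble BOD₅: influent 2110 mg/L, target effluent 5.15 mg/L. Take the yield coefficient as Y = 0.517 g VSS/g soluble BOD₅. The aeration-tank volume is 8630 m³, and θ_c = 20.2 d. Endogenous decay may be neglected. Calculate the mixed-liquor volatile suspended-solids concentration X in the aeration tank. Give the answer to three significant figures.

From V·X = Y·Q·(S₀ − S)·θ_c (decay neglected): X = 0.517 × 1730 × (2110 − 5.15) × 20.2 / 8630 = 4407 mg/L.

X ≈ 4410 mg/L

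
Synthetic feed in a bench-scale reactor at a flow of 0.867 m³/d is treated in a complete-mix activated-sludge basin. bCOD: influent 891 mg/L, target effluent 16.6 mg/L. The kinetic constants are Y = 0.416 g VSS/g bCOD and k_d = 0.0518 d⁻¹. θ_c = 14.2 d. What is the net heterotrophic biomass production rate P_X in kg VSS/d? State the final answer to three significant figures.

Y_obs = Y / (1 + k_d θ_c) = 0.416 / (1 + 0.0518 × 14.2) = 0.416 / 1.736 = 0.2397.
Q·(S₀ − S) = 0.867 × (891 − 16.6) × 10⁻³ = 0.7581 kg/d removed.
So the net sludge growth is P_X = 0.2397 × 0.7581 = 0.1817 kg VSS/d.

P_X ≈ 0.182 kg VSS/d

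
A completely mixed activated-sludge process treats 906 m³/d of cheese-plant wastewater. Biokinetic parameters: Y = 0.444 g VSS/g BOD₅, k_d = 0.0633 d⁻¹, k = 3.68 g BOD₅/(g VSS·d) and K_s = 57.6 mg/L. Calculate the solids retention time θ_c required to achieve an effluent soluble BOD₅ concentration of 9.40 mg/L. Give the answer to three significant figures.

θ_c ≈ 6.03 d

Specific growth rate at S = 9.40 mg/L: μ = YkS/(K_s+S) = 0.444·3.68·9.40/(57.6+9.40) = 0.2292 d⁻¹.
θ_c = 1/(μ − k_d) = 1/(0.2292 − 0.0633) = 1/0.1659 = 6.026 d.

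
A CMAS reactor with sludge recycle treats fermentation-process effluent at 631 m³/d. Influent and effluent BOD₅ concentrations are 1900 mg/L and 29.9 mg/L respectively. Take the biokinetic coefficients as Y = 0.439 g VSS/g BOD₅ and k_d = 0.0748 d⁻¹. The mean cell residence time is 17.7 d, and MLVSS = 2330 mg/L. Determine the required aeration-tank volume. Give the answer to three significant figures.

Steady-state biomass mass balance: V·X·(1 + k_d·θ_c) = Y·Q·(S₀ − S)·θ_c, so V = 0.439 × 631 × (1900 − 29.9) × 17.7 / [2330 × (1 + 0.0748 × 17.7)] = 9.17×10^6 / 5415 = 1693 m³.

V ≈ 1690 m³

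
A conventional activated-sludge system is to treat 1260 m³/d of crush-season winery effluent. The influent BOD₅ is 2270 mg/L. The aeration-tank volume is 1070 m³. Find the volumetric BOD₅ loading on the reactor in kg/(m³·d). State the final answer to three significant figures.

L_v ≈ 2.67 kg BOD₅/(m³·d)

Applied BOD₅ load per unit volume = Q·S₀/V = (1260 × 2270/1000)/1070 = 2.673 kg BOD₅·m⁻³·d⁻¹.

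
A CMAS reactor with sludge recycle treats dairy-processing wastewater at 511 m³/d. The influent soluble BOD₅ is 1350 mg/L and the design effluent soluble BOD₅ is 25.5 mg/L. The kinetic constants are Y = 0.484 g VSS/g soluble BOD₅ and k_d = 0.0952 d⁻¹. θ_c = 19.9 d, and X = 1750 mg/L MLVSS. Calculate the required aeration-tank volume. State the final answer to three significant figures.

V ≈ 1290 m³

Rearranging the biomass balance for a CMAS with decay, V = Y·Q·ΔS·θ_c / [X·(1+k_d θ_c)] = 0.484 × 511 × (1350 − 25.5) × 19.9 / [1750 × (1 + 0.0952 × 19.9)] = 6.52×10^6 / 5065 = 1287 m³.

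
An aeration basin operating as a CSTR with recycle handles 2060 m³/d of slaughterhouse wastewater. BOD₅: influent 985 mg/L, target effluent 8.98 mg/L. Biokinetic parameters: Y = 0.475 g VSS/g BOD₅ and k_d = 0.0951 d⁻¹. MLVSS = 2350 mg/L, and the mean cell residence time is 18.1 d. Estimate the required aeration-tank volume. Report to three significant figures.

Rearranging the biomass balance for a CMAS with decay, V = Y·Q·ΔS·θ_c / [X·(1+k_d θ_c)] = 0.475 × 2060 × (985 − 8.98) × 18.1 / [2350 × (1 + 0.0951 × 18.1)] = 1.73×10^7 / 6395 = 2703 m³.

V ≈ 2700 m³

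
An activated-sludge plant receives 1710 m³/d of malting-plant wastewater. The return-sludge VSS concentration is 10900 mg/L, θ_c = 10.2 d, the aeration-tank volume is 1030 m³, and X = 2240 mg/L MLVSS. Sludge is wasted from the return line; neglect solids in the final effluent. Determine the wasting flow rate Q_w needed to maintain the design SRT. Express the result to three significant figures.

Q_w ≈ 20.8 m³/d

Wasting from the return line (neglecting effluent solids): Q_w = V·X / (θ_c·X_r) = 1030 × 2240 / (10.2 × 10900) = 20.75 m³/d.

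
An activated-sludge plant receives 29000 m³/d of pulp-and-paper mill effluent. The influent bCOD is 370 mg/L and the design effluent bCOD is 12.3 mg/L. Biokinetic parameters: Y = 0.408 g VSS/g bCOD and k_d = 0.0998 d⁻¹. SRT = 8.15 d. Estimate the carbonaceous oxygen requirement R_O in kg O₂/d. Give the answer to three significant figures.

R_O ≈ 7060 kg O₂/d

Correct the yield for decay: Y_obs = Y/(1 + k_d θ_c) = 0.408 / (1 + 0.0998 × 8.15) = 0.408 / 1.813 = 0.2250.
Mass of bCOD removed per day: Q(S₀ − S) = 29000 × 357.7 g/m³ = 10373 kg/d.
P_X = Y_obs·Q·(S₀ − S) = 0.2250 × 10373 = 2334 kg VSS/d.
Carbonaceous O₂ demand = substrate oxidised − cell-mass equivalent = 10373 − 1.42 × 2334 = 7059 kg O₂/d.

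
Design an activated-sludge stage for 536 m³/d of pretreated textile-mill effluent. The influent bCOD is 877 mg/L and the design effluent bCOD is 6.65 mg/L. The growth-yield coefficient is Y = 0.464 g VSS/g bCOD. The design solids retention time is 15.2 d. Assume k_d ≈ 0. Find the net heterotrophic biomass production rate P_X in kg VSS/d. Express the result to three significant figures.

P_X ≈ 216 kg VSS/d

With endogenous decay neglected, the observed yield equals the true yield: Y_obs = Y = 0.464 g VSS/g bCOD.
Q·(S₀ − S) = 536 × (877 − 6.65) × 10⁻³ = 466.5 kg/d removed.
P_X = Y_obs · Q(S₀ − S) = 0.4640 × 466.5 = 216.5 kg VSS/d.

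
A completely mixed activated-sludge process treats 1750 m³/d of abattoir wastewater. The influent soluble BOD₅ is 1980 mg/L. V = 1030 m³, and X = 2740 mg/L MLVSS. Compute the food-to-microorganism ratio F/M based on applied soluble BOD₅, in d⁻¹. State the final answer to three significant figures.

F/M ≈ 1.23 d⁻¹

F/M = applied load / biomass = Q·S₀/(V·X) = 1750 × 1980 / (1030 × 2740) = 1.228 d⁻¹.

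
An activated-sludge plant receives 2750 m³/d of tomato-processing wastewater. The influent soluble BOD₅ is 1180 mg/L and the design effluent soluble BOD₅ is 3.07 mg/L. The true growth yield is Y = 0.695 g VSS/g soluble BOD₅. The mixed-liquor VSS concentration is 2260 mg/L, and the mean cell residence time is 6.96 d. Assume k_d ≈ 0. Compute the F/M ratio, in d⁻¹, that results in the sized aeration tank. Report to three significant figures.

V·X = Y·Q·ΔS·θ_c gives V = 0.695 × 2750 × (1180 − 3.07) × 6.96 / 2260 = 6927 m³.
F/M = Q·S₀ / (V·X) = 2750 × 1180 / (6927 × 2260) = 0.2073 g soluble BOD₅·(g VSS·d)⁻¹.

F/M ≈ 0.207 d⁻¹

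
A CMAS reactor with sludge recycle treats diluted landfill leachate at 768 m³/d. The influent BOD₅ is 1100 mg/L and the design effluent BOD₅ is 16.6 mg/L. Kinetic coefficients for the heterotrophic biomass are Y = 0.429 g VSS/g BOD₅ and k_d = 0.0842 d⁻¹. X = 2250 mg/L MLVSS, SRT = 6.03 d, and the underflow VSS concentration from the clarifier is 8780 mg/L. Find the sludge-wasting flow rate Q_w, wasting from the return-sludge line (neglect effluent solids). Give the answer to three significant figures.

From the SRT design equation V = Y Q (S₀−S) θ_c / [X (1 + k_d θ_c)] = 0.429 × 768 × (1100 − 16.6) × 6.03 / [2250 × (1 + 0.0842 × 6.03)] = 2.15×10^6 / 3392 = 634.5 m³.
Wasting from the return line (neglecting effluent solids): Q_w = V·X / (θ_c·X_r) = 634.5 × 2250 / (6.03 × 8780) = 26.96 m³/d.

Q_w ≈ 27.0 m³/d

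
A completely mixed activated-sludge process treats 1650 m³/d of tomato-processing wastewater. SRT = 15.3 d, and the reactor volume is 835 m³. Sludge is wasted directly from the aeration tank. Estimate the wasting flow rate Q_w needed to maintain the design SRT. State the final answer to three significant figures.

With mixed-liquor wasting, θ_c = V/Q_w, so Q_w = V/θ_c = 835.0/15.3 = 54.58 m³/d.

Q_w ≈ 54.6 m³/d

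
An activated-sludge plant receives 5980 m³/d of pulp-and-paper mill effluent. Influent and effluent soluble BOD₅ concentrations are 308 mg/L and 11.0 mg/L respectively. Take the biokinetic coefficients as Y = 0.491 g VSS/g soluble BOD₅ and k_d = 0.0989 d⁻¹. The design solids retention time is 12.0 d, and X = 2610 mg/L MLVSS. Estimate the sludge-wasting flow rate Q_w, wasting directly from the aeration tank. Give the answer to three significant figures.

Rearranging the biomass balance for a CMAS with decay, V = Y·Q·ΔS·θ_c / [X·(1+k_d θ_c)] = 0.491 × 5980 × (308 − 11.0) × 12.0 / [2610 × (1 + 0.0989 × 12.0)] = 1.05×10^7 / 5708 = 1833 m³.
For wasting at MLVSS concentration, Q_w = V/θ_c = 1833/12.0 = 152.8 m³/d.

Q_w ≈ 153 m³/d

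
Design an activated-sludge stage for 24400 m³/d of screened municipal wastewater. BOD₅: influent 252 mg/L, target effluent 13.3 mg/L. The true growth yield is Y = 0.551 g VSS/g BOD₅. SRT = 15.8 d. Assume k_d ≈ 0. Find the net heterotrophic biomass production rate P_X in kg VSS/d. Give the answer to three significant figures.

With endogenous decay neglected, the observed yield equals the true yield: Y_obs = Y = 0.551 g VSS/g BOD₅.
Mass of BOD₅ removed per day: Q(S₀ − S) = 24400 × 238.7 g/m³ = 5824 kg/d.
Biomass produced: P_X = Y_obs·Q·ΔS = 0.5510 × 5824 ≈ 3209 kg VSS/d.

P_X ≈ 3210 kg VSS/d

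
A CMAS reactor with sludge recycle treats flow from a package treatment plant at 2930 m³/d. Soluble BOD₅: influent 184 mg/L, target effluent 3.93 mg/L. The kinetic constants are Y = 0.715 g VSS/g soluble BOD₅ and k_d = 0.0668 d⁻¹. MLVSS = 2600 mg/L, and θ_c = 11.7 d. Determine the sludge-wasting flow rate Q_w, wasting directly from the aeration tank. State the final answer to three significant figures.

From the SRT design equation V = Y Q (S₀−S) θ_c / [X (1 + k_d θ_c)] = 0.715 × 2930 × (184 − 3.93) × 11.7 / [2600 × (1 + 0.0668 × 11.7)] = 4.41×10^6 / 4632 = 952.9 m³.
Wasting from the aeration tank: Q_w = V / θ_c = 952.9 / 11.7 = 81.44 m³/d.

Q_w ≈ 81.4 m³/d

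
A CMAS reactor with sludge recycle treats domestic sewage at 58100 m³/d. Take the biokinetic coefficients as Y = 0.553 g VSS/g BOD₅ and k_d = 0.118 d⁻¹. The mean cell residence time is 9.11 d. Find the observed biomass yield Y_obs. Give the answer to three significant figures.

The observed yield is Y_obs = Y/(1 + k_d·θ_c) = 0.553 / (1 + 0.118 × 9.11) = 0.553 / 2.075 = 0.2665 g VSS per g BOD₅ removed.

Y_obs ≈ 0.267 g VSS/g BOD₅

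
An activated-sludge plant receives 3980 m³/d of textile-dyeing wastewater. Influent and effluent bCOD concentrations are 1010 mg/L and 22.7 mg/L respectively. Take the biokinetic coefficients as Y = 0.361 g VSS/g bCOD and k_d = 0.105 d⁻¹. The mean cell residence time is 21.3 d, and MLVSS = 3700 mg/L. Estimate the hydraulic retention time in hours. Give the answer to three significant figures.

Rearranging the biomass balance for a CMAS with decay, V = Y·Q·ΔS·θ_c / [X·(1+k_d θ_c)] = 0.361 × 3980 × (1010 − 22.7) × 21.3 / [3700 × (1 + 0.105 × 21.3)] = 3.02×10^7 / 11975 = 2523 m³.
HRT = V/Q = 2523 m³ / 3980 m³·d⁻¹ = 0.6340 d × 24 = 15.21 h.

τ ≈ 15.2 h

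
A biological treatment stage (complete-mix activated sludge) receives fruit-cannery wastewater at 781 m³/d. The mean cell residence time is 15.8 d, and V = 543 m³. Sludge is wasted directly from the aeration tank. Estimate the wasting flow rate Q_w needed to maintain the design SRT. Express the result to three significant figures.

Q_w ≈ 34.4 m³/d

For wasting at MLVSS concentration, Q_w = V/θ_c = 543.0/15.8 = 34.37 m³/d.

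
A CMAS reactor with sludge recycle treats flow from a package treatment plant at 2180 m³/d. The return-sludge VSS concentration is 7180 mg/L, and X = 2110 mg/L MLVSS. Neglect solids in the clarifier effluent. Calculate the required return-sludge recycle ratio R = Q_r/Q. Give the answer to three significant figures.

R ≈ 0.416

Solids balance on the clarifier gives (1+R)X = R·X_r, so R = X/(X_r − X) = 2110 / (7180 − 2110) = 0.4162.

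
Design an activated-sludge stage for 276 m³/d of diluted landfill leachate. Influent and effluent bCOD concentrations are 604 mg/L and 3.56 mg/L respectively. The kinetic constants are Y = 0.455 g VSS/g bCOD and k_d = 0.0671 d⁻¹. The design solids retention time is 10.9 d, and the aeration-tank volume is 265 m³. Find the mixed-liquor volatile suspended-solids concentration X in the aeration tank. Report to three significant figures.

X ≈ 1790 mg/L

Solving the biomass balance for X: X = Y Q (S₀−S) θ_c / [V (1+k_d θ_c)] = 0.455 × 276 × (604 − 3.56) × 10.9 / [265 × (1 + 0.0671 × 10.9)] = 1791 mg/L.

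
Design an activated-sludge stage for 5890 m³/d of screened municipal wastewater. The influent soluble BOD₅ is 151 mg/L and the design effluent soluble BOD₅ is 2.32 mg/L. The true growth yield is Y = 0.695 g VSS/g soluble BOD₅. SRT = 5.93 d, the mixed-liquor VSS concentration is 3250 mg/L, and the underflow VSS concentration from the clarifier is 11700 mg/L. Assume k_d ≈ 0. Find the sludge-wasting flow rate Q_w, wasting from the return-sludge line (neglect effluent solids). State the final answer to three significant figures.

Q_w ≈ 52.0 m³/d

Biomass mass balance (decay neglected): V·X = Y·Q·(S₀ − S)·θ_c, so V = 0.695 × 5890 × (151 − 2.32) × 5.93 / 3250 = 1111 m³.
θ_c = V·X/(Q_w·X_r) when wasting from the recycle, so Q_w = V·X/(θ_c·X_r) = 1111 × 3250 / (5.93 × 11700) = 52.02 m³/d.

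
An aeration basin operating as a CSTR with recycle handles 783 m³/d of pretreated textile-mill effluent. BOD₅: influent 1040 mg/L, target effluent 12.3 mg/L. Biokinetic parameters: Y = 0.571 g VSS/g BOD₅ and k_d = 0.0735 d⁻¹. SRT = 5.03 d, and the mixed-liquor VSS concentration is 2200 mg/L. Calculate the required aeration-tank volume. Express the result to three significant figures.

V ≈ 767 m³

Steady-state biomass mass balance: V·X·(1 + k_d·θ_c) = Y·Q·(S₀ − S)·θ_c, so V = 0.571 × 783 × (1040 − 12.3) × 5.03 / [2200 × (1 + 0.0735 × 5.03)] = 2.31×10^6 / 3013 = 767.0 m³.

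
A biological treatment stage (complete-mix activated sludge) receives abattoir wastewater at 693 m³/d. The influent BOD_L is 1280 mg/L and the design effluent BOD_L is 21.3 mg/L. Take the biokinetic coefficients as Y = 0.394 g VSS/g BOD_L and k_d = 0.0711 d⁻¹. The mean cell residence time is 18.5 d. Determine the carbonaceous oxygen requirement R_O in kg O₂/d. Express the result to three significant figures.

Y_obs = Y / (1 + k_d θ_c) = 0.394 / (1 + 0.0711 × 18.5) = 0.394 / 2.315 = 0.1702.
ΔS = 1280 − 21.3 = 1259 mg/L, so the substrate removal rate is 693 × 1259/1000 = 872.3 kg BOD_L/d.
P_X = Y_obs·Q·(S₀ − S) = 0.1702 × 872.3 = 148.4 kg VSS/d.
R_O = Q·ΔS − 1.42 P_X = 872.3 − 210.8 = 661.5 kg O₂/d.

R_O ≈ 662 kg O₂/d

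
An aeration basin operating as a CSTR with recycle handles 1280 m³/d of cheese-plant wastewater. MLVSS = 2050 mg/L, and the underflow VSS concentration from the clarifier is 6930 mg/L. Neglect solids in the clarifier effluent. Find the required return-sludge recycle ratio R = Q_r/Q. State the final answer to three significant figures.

R ≈ 0.420

Solids balance on the clarifier gives (1+R)X = R·X_r, so R = X/(X_r − X) = 2050 / (6930 − 2050) = 0.4201.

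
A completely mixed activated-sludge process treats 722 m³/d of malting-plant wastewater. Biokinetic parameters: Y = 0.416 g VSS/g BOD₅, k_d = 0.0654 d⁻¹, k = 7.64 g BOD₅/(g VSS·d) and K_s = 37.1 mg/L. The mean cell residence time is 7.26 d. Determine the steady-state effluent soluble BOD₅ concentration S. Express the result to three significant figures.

For a completely mixed reactor with recycle the Lawrence–McCarty relation gives S = K_s·(1 + k_d·θ_c) / [θ_c·(Y·k − k_d) − 1] = 37.1 × (1 + 0.0654 × 7.26) / [7.26 × (0.416 × 7.64 − 0.0654) − 1] = 54.72 / 21.60 = 2.533 mg/L.

S ≈ 2.53 mg/L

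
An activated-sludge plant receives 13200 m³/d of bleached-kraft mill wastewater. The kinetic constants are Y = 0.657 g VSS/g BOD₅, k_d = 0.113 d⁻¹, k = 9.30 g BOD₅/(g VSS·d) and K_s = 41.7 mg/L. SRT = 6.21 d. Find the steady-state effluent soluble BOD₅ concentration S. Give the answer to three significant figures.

S ≈ 1.96 mg/L

Effluent substrate depends only on kinetics and SRT: S = K_s(1 + k_d θ_c) / [θ_c(Yk − k_d) − 1] = 41.7 × (1 + 0.113 × 6.21) / [6.21 × (0.657 × 9.30 − 0.113) − 1] = 70.96 / 36.24 = 1.958 mg/L.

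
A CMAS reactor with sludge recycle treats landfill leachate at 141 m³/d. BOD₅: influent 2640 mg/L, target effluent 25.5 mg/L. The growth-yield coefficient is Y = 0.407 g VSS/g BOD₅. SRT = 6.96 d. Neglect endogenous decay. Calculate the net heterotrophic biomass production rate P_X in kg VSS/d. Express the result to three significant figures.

P_X ≈ 150 kg VSS/d

Since k_d ≈ 0, Y_obs = Y = 0.407 g VSS/g BOD₅.
ΔS = 2640 − 25.5 = 2614 mg/L, so the substrate removal rate is 141 × 2614/1000 = 368.6 kg BOD₅/d.
Net biomass production P_X = Y_obs × Q·(S₀ − S) = 0.4070 × 368.6 = 150.0 kg VSS/d.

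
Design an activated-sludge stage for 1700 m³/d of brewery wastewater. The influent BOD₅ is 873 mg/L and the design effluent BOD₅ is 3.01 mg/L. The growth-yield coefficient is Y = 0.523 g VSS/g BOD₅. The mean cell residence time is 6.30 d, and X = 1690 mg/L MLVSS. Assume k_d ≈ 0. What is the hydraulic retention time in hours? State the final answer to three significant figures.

τ ≈ 40.7 h

Biomass mass balance (decay neglected): V·X = Y·Q·(S₀ − S)·θ_c, so V = 0.523 × 1700 × (873 − 3.01) × 6.30 / 1690 = 2883 m³.
τ = V/Q = 2883/1700 = 1.696 d, or 40.71 h.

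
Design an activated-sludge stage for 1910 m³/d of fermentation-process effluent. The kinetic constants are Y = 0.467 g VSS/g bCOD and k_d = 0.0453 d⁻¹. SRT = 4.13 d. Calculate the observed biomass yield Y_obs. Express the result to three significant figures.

Y_obs ≈ 0.393 g VSS/g bCOD

Observed yield with endogenous decay: Y_obs = Y / (1 + k_d·θ_c) = 0.467 / (1 + 0.0453 × 4.13) = 0.467 / 1.187 = 0.3934 g VSS/g bCOD.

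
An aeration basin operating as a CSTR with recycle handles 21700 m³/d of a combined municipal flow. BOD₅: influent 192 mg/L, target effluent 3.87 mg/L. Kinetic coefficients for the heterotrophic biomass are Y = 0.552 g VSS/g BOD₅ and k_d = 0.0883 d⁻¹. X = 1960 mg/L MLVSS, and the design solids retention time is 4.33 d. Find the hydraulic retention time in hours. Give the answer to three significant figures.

τ ≈ 3.98 h

Steady-state biomass mass balance: V·X·(1 + k_d·θ_c) = Y·Q·(S₀ − S)·θ_c, so V = 0.552 × 21700 × (192 − 3.87) × 4.33 / [1960 × (1 + 0.0883 × 4.33)] = 9.76×10^6 / 2709 = 3601 m³.
HRT = V/Q = 3601 m³ / 21700 m³·d⁻¹ = 0.1660 d × 24 = 3.983 h.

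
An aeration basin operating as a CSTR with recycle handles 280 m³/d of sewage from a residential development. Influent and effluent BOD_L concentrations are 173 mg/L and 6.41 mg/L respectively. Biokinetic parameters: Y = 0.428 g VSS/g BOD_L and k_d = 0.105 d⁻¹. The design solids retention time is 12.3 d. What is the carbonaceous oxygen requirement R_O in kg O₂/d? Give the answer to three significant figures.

Observed yield with endogenous decay: Y_obs = Y / (1 + k_d·θ_c) = 0.428 / (1 + 0.105 × 12.3) = 0.428 / 2.292 = 0.1868 g VSS/g BOD_L.
Q·(S₀ − S) = 280 × (173 − 6.41) × 10⁻³ = 46.65 kg/d removed.
Net sludge production P_X = 0.1868 × 46.65 = 8.712 kg VSS/d.
Carbonaceous O₂ demand = substrate oxidised − cell-mass equivalent = 46.65 − 1.42 × 8.712 = 34.27 kg O₂/d.

R_O ≈ 34.3 kg O₂/d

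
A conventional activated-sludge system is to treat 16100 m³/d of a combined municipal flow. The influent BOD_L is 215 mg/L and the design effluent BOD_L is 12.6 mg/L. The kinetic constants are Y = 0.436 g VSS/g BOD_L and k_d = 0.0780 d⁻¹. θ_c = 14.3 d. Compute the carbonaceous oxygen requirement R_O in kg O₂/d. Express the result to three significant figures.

R_O ≈ 2300 kg O₂/d

The observed yield is Y_obs = Y/(1 + k_d·θ_c) = 0.436 / (1 + 0.0780 × 14.3) = 0.436 / 2.115 = 0.2061 g VSS per g BOD_L removed.
Mass of BOD_L removed per day: Q(S₀ − S) = 16100 × 202.4 g/m³ = 3259 kg/d.
P_X = Y_obs·Q·(S₀ − S) = 0.2061 × 3259 = 671.6 kg VSS/d.
Carbonaceous O₂ demand = substrate oxidised − cell-mass equivalent = 3259 − 1.42 × 671.6 = 2305 kg O₂/d.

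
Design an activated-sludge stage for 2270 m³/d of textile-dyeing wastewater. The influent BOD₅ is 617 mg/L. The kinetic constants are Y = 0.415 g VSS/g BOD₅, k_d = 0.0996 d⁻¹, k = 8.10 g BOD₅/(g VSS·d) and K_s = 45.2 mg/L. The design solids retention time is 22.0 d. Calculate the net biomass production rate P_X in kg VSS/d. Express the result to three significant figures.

P_X ≈ 182 kg VSS/d

From the Monod/SRT balance for a CMAS, S = K_s·(1+k_d θ_c)/[θ_c·(Y k − k_d) − 1] = 45.2 × (1 + 0.0996 × 22.0) / [22.0 × (0.415 × 8.10 − 0.0996) − 1] = 144.2 / 70.76 = 2.038 mg/L.
Correct the yield for decay: Y_obs = Y/(1 + k_d θ_c) = 0.415 / (1 + 0.0996 × 22.0) = 0.415 / 3.191 = 0.1300.
ΔS = 617 − 2.04 = 615.0 mg/L, so the substrate removal rate is 2270 × 615.0/1000 = 1396 kg BOD₅/d.
So the net sludge growth is P_X = 0.1300 × 1396 = 181.5 kg VSS/d.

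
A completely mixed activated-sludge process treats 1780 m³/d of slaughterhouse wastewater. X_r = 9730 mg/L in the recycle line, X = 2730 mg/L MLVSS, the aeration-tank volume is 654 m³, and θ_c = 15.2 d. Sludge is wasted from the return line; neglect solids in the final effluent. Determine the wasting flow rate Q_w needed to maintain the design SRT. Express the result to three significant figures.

Wasting from the return line (neglecting effluent solids): Q_w = V·X / (θ_c·X_r) = 654.0 × 2730 / (15.2 × 9730) = 12.07 m³/d.

Q_w ≈ 12.1 m³/d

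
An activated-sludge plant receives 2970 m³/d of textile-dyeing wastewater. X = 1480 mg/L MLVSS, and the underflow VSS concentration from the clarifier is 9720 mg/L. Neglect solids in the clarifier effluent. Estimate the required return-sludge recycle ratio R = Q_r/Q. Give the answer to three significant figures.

Mass balance around the secondary clarifier (neglecting effluent solids): R = X / (X_r − X) = 1480 / (9720 − 1480) = 0.1796.

R ≈ 0.180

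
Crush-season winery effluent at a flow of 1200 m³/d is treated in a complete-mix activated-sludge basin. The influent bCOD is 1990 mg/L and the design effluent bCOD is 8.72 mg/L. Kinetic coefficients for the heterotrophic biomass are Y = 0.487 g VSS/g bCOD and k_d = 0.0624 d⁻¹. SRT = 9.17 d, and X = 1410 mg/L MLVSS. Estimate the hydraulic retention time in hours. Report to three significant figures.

τ ≈ 95.8 h

Steady-state biomass mass balance: V·X·(1 + k_d·θ_c) = Y·Q·(S₀ − S)·θ_c, so V = 0.487 × 1200 × (1990 − 8.72) × 9.17 / [1410 × (1 + 0.0624 × 9.17)] = 1.06×10^7 / 2217 = 4790 m³.
τ = V/Q = 4790/1200 = 3.991 d, or 95.79 h.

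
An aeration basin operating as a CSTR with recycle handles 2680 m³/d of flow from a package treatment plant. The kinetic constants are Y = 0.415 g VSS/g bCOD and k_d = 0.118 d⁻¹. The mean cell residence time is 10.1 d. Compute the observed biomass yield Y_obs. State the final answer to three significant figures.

Y_obs ≈ 0.189 g VSS/g bCOD

Observed yield with endogenous decay: Y_obs = Y / (1 + k_d·θ_c) = 0.415 / (1 + 0.118 × 10.1) = 0.415 / 2.192 = 0.1893 g VSS/g bCOD.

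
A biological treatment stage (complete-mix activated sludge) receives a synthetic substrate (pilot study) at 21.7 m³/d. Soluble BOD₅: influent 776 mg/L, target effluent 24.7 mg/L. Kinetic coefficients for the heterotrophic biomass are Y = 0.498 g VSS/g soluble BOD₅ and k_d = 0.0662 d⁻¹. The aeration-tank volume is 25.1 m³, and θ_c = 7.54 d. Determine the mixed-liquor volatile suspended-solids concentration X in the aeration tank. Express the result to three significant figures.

Solving the biomass balance for X: X = Y Q (S₀−S) θ_c / [V (1+k_d θ_c)] = 0.498 × 21.7 × (776 − 24.7) × 7.54 / [25.1 × (1 + 0.0662 × 7.54)] = 1627 mg/L.

X ≈ 1630 mg/L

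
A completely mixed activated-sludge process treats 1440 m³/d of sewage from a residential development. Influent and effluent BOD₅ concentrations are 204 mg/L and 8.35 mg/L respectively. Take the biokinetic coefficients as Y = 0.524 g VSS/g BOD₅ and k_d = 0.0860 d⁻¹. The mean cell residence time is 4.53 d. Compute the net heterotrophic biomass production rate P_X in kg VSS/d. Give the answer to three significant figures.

Y_obs = Y / (1 + k_d θ_c) = 0.524 / (1 + 0.0860 × 4.53) = 0.524 / 1.390 = 0.3771.
Q·(S₀ − S) = 1440 × (204 − 8.35) × 10⁻³ = 281.7 kg/d removed.
P_X = Y_obs · Q(S₀ − S) = 0.3771 × 281.7 = 106.2 kg VSS/d.

P_X ≈ 106 kg VSS/d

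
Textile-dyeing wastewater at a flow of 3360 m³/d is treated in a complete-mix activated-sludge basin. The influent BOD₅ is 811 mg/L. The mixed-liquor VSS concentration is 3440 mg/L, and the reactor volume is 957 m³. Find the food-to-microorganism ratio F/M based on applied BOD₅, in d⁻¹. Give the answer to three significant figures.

Food-to-microorganism ratio F/M = Q S₀ / (V X) = 3360 × 811 / (957.0 × 3440) = 0.8277 d⁻¹.

F/M ≈ 0.828 d⁻¹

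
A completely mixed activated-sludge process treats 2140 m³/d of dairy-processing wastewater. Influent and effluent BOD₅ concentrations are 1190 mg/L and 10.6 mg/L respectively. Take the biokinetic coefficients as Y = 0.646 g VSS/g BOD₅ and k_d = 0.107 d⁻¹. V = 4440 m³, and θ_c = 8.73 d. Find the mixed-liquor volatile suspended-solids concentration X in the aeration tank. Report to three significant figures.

X ≈ 1660 mg/L

From V·X·(1 + k_d·θ_c) = Y·Q·(S₀ − S)·θ_c: X = 0.646 × 2140 × (1190 − 10.6) × 8.73 / [4440 × (1 + 0.107 × 8.73)] = 1658 mg/L.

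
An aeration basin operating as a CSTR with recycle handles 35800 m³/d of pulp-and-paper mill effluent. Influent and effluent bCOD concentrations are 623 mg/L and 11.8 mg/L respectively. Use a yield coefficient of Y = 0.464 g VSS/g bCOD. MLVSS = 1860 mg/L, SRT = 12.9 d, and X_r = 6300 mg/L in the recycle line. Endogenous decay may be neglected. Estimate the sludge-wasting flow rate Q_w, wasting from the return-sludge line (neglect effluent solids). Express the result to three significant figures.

With k_d = 0 the design equation reduces to V = Y Q (S₀−S) θ_c / X = 0.464 × 35800 × (623 − 11.8) × 12.9 / 1860 = 70414 m³.
Q_w = (V·X)/(θ_c X_r) = 70414 × 1860 / (12.9 × 6300) = 1612 m³/d.

Q_w ≈ 1610 m³/d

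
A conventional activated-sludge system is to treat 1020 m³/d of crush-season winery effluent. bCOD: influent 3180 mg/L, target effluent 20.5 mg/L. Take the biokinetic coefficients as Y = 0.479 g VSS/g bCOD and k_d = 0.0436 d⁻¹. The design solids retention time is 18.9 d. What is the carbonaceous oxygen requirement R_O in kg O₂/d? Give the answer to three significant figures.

The observed yield is Y_obs = Y/(1 + k_d·θ_c) = 0.479 / (1 + 0.0436 × 18.9) = 0.479 / 1.824 = 0.2626 g VSS per g bCOD removed.
Q·(S₀ − S) = 1020 × (3180 − 20.5) × 10⁻³ = 3223 kg/d removed.
Biomass synthesised: P_X = Y_obs × 3223 = 846.3 kg VSS/d.
R_O = Q·ΔS − 1.42 P_X = 3223 − 1202 = 2021 kg O₂/d.

R_O ≈ 2020 kg O₂/d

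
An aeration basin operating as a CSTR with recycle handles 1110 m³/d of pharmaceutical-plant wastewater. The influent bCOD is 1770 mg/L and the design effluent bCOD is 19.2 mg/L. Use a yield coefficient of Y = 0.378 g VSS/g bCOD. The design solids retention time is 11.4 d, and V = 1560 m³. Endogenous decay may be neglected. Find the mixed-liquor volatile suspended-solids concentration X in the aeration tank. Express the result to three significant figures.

Without decay, X = Y Q (S₀−S) θ_c / V = 0.378 × 1110 × (1770 − 19.2) × 11.4 / 1560 = 5368 mg/L.

X ≈ 5370 mg/L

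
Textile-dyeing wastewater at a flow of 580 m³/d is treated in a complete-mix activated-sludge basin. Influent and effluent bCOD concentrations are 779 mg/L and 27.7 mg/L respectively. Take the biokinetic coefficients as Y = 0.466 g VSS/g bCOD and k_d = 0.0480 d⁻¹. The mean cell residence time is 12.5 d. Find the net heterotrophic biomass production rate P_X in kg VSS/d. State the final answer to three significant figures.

P_X ≈ 127 kg VSS/d

Correct the yield for decay: Y_obs = Y/(1 + k_d θ_c) = 0.466 / (1 + 0.0480 × 12.5) = 0.466 / 1.600 = 0.2913.
Substrate removed = Q·(S₀ − S) = 580 m³/d × (779 − 27.7) g/m³ = 4.36×10^5 g/d = 435.8 kg/d.
Biomass produced: P_X = Y_obs·Q·ΔS = 0.2913 × 435.8 ≈ 126.9 kg VSS/d.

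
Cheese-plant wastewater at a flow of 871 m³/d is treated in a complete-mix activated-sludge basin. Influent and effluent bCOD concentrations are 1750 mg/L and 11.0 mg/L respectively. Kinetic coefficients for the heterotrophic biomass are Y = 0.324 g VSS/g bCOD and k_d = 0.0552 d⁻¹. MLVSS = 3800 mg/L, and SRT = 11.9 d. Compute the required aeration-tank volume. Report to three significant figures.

V ≈ 928 m³

From the SRT design equation V = Y Q (S₀−S) θ_c / [X (1 + k_d θ_c)] = 0.324 × 871 × (1750 − 11.0) × 11.9 / [3800 × (1 + 0.0552 × 11.9)] = 5.84×10^6 / 6296 = 927.5 m³.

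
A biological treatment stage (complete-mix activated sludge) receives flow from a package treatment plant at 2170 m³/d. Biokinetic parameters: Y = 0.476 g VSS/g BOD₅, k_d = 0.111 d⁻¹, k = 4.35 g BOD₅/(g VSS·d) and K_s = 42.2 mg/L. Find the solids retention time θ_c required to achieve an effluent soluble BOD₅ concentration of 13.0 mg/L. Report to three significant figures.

θ_c ≈ 2.66 d

Specific growth rate at S = 13.0 mg/L: μ = YkS/(K_s+S) = 0.476·4.35·13.0/(42.2+13.0) = 0.4876 d⁻¹.
Then 1/θ_c = μ − k_d = 0.4876 − 0.111 = 0.3766 d⁻¹, giving θ_c = 2.655 d.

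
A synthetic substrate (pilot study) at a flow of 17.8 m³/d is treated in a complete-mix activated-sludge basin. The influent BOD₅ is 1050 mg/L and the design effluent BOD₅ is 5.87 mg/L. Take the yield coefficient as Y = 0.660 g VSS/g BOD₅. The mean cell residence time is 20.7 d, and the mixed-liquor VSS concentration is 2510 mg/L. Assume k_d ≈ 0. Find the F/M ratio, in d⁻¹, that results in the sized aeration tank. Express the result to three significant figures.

F/M ≈ 0.0736 d⁻¹

V·X = Y·Q·ΔS·θ_c gives V = 0.660 × 17.8 × (1050 − 5.87) × 20.7 / 2510 = 101.2 m³.
F/M = Q·S₀ / (V·X) = 17.8 × 1050 / (101.2 × 2510) = 0.07361 g BOD₅·(g VSS·d)⁻¹.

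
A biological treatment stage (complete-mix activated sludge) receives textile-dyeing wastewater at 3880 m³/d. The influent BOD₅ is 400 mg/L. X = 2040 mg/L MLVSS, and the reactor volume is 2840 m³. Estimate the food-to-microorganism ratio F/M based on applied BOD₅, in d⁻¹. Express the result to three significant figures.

F/M ≈ 0.268 d⁻¹

F/M = Q·S₀ / (V·X) = 3880 × 400 / (2840 × 2040) = 0.2679 g BOD₅·(g VSS·d)⁻¹.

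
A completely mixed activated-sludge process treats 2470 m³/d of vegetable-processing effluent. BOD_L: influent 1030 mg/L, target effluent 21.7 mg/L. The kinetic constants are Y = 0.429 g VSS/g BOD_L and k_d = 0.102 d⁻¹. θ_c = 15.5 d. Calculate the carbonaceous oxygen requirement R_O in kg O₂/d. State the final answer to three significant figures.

R_O ≈ 1900 kg O₂/d

The observed yield is Y_obs = Y/(1 + k_d·θ_c) = 0.429 / (1 + 0.102 × 15.5) = 0.429 / 2.581 = 0.1662 g VSS per g BOD_L removed.
ΔS = 1030 − 21.7 = 1008 mg/L, so the substrate removal rate is 2470 × 1008/1000 = 2491 kg BOD_L/d.
Net sludge production P_X = 0.1662 × 2491 = 414.0 kg VSS/d.
R_O = Q·ΔS − 1.42 P_X = 2491 − 587.8 = 1903 kg O₂/d.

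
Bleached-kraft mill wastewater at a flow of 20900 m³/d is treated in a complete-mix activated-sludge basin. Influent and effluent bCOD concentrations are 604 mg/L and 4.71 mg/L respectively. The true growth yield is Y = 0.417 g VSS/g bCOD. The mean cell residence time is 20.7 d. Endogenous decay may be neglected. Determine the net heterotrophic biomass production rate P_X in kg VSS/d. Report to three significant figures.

No decay correction is needed, so Y_obs = Y = 0.417.
ΔS = 604 − 4.71 = 599.3 mg/L, so the substrate removal rate is 20900 × 599.3/1000 = 12525 kg bCOD/d.
P_X = Y_obs · Q(S₀ − S) = 0.4170 × 12525 = 5223 kg VSS/d.

P_X ≈ 5220 kg VSS/d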